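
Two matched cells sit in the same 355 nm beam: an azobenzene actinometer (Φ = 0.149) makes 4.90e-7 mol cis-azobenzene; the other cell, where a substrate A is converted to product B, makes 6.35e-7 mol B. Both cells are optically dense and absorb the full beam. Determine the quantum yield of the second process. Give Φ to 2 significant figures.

Φ = 0.19

Photons absorbed by the actinometer: 4.90e-7 / 0.149 = 3.289e-6 mol.
Φ(unknown) = 6.35e-7 / 3.289e-6 = 0.19.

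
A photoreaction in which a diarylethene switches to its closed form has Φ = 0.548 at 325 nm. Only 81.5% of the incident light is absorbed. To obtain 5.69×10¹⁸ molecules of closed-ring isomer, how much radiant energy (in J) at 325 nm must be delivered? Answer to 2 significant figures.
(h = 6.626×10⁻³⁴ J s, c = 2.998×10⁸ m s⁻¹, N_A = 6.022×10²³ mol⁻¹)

7.8 J

Product: 5.69×10¹⁸ / 6.022×10²³ = 9.449×10⁻⁶ mol.
Photons that must be absorbed: 9.449×10⁻⁶ / 0.548 = 1.724×10⁻⁵ mol.
Incident photons needed: 1.724×10⁻⁵ / 0.815 = 2.115×10⁻⁵ mol.
Photon energy: hc/λ = 6.112×10⁻¹⁹ J; per mole, 3.681×10⁵ J mol⁻¹.
Energy required: 2.115×10⁻⁵ × 3.681×10⁵ = 7.8 J.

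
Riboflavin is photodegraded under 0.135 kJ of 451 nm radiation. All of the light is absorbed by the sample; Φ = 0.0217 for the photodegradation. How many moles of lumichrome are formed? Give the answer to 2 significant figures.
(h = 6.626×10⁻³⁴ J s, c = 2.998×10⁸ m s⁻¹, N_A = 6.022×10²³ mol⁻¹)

Photon energy at 451 nm: hc/λ = (6.626×10⁻³⁴)(2.998×10⁸)/(451×10⁻⁹) = 4.405×10⁻¹⁹ J.
Incident energy: 0.135 kJ = 135 J.
Photons incident: 135 / 4.405×10⁻¹⁹ = 3.065×10²⁰, i.e. 3.065×10²⁰/6.022×10²³ = 5.090×10⁻⁴ mol.
Product: Φ × n_abs = 0.0217 × 5.090×10⁻⁴ = 1.105×10⁻⁵ mol.

1.1×10⁻⁵ mol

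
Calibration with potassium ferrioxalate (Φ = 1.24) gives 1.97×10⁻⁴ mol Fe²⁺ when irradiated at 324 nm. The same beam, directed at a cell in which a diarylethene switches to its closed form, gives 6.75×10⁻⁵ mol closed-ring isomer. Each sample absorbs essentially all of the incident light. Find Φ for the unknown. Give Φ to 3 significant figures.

Φ = 0.425

Photons absorbed by the actinometer: 1.97×10⁻⁴ / 1.24 = 1.589×10⁻⁴ mol.
Φ(unknown) = 6.75×10⁻⁵ / 1.589×10⁻⁴ = 0.425.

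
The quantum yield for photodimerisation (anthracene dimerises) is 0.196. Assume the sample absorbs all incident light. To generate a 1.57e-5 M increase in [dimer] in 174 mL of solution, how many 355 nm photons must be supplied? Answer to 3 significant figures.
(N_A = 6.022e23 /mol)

8.39e18 photons

Product: (1.57e-5 M)(0.174 L) = 2.732e-6 mol.
Photons that must be absorbed: 2.732e-6 / 0.196 = 1.394e-5 mol.
Photon count: 1.394e-5 × 6.022e23 = 8.39e18.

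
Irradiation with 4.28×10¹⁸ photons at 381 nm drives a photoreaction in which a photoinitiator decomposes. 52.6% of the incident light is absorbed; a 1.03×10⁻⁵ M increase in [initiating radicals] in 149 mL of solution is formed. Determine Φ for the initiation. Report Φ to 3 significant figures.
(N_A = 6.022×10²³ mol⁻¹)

Φ = 0.411

Product: (1.03×10⁻⁵ M)(0.149 L) = 1.535×10⁻⁶ mol.
Moles of photons: 4.28×10¹⁸ / 6.022×10²³ = 7.107×10⁻⁶ mol.
Photons absorbed: 0.526 × 7.107×10⁻⁶ = 3.738×10⁻⁶ mol.
Φ = 1.535×10⁻⁶ mol / 3.738×10⁻⁶ mol photons = 0.411.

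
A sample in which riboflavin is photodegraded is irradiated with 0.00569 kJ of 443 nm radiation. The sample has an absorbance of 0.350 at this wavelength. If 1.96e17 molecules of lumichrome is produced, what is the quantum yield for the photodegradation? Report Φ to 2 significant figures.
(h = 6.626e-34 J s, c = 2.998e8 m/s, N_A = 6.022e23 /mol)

Φ = 0.028

Product: 1.96e17 / 6.022e23 = 3.255e-7 mol.
Photon energy at 443 nm: hc/λ = (6.626e-34)(2.998e8)/(443e-9) = 4.484e-19 J.
Incident energy: 0.00569 kJ = 5.69 J.
Photons incident: 5.69 / 4.484e-19 = 1.269e19, i.e. 1.269e19/6.022e23 = 2.107e-5 mol.
Fraction absorbed: 1 − 10^(−0.350) = 0.5533.
Photons absorbed: 0.5533 × 2.107e-5 = 1.166e-5 mol.
Φ = 3.255e-7 mol / 1.166e-5 mol photons = 0.028.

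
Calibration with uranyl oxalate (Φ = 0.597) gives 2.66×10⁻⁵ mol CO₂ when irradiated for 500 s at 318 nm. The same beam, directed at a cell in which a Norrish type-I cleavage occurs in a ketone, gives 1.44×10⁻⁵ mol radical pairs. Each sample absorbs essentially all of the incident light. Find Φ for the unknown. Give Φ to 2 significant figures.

Photons absorbed by the actinometer: 2.66×10⁻⁵ / 0.597 = 4.456×10⁻⁵ mol.
Φ(unknown) = 1.44×10⁻⁵ / 4.456×10⁻⁵ = 0.32.

Φ = 0.32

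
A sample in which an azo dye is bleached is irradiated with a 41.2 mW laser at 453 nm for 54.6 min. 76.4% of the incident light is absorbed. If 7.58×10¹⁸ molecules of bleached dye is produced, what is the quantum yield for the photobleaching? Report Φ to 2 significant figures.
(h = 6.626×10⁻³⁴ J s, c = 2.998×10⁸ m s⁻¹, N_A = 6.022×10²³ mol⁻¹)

Product: 7.58×10¹⁸ / 6.022×10²³ = 1.259×10⁻⁵ mol.
Photon energy at 453 nm: hc/λ = (6.626×10⁻³⁴)(2.998×10⁸)/(453×10⁻⁹) = 4.385×10⁻¹⁹ J.
Energy delivered: (41.2 mW)(3276 s) = 135.0 J.
Photons incident: 135.0 / 4.385×10⁻¹⁹ = 3.079×10²⁰, i.e. 3.079×10²⁰/6.022×10²³ = 5.113×10⁻⁴ mol.
Photons absorbed: 0.764 × 5.113×10⁻⁴ = 3.906×10⁻⁴ mol.
Φ = 1.259×10⁻⁵ mol / 3.906×10⁻⁴ mol photons = 0.032.

Φ = 0.032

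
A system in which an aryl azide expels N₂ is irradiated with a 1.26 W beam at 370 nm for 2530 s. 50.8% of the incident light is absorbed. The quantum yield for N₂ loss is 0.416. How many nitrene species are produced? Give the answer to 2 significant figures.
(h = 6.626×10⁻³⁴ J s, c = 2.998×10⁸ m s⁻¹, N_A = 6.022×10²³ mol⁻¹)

Photon energy at 370 nm: hc/λ = (6.626×10⁻³⁴)(2.998×10⁸)/(370×10⁻⁹) = 5.369×10⁻¹⁹ J.
Energy delivered: (1.26 W)(2530 s) = 3188 J.
Photons incident: 3188 / 5.369×10⁻¹⁹ = 5.938×10²¹, i.e. 5.938×10²¹/6.022×10²³ = 0.009861 mol.
Photons absorbed: 0.508 × 0.009861 = 0.005009 mol.
Product: Φ × n_abs = 0.416 × 0.005009 = 0.002084 mol.
As a count: 0.002084 × 6.022×10²³ = 1.3×10²¹.

1.3×10²¹ species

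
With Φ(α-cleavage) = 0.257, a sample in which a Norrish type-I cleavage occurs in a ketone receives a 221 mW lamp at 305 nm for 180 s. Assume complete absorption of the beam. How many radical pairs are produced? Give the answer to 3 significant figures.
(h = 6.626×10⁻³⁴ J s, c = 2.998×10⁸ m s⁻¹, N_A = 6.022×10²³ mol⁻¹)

Photon energy at 305 nm: hc/λ = (6.626×10⁻³⁴)(2.998×10⁸)/(305×10⁻⁹) = 6.513×10⁻¹⁹ J.
Energy delivered: (221 mW)(180 s) = 39.78 J.
Photons incident: 39.78 / 6.513×10⁻¹⁹ = 6.108×10¹⁹, i.e. 6.108×10¹⁹/6.022×10²³ = 1.014×10⁻⁴ mol.
Product: Φ × n_abs = 0.257 × 1.014×10⁻⁴ = 2.606×10⁻⁵ mol.
As a count: 2.606×10⁻⁵ × 6.022×10²³ = 1.57×10¹⁹.

1.57×10¹⁹ radical pairs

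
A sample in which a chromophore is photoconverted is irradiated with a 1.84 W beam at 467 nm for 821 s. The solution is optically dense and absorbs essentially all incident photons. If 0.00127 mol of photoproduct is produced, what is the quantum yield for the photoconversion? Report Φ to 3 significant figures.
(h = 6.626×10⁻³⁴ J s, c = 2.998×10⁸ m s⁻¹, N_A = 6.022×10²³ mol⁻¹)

Φ = 0.215

Photon energy at 467 nm: hc/λ = (6.626×10⁻³⁴)(2.998×10⁸)/(467×10⁻⁹) = 4.254×10⁻¹⁹ J.
Energy delivered: (1.84 W)(821 s) = 1511 J.
Photons incident: 1511 / 4.254×10⁻¹⁹ = 3.552×10²¹, i.e. 3.552×10²¹/6.022×10²³ = 0.005898 mol.
Φ = 0.00127 mol / 0.005898 mol photons = 0.215.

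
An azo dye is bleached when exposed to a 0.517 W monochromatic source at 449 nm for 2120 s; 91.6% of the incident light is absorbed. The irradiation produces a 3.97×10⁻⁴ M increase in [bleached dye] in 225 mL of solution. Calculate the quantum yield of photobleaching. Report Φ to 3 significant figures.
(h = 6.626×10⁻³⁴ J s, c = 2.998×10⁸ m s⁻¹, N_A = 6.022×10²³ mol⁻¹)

Φ = 0.0237

Product: (3.97×10⁻⁴ M)(0.225 L) = 8.933×10⁻⁵ mol.
Photon energy at 449 nm: hc/λ = (6.626×10⁻³⁴)(2.998×10⁸)/(449×10⁻⁹) = 4.424×10⁻¹⁹ J.
Energy delivered: (0.517 W)(2120 s) = 1096 J.
Photons incident: 1096 / 4.424×10⁻¹⁹ = 2.477×10²¹, i.e. 2.477×10²¹/6.022×10²³ = 0.004113 mol.
Photons absorbed: 0.916 × 0.004113 = 0.003768 mol.
Φ = 8.933×10⁻⁵ mol / 0.003768 mol photons = 0.0237.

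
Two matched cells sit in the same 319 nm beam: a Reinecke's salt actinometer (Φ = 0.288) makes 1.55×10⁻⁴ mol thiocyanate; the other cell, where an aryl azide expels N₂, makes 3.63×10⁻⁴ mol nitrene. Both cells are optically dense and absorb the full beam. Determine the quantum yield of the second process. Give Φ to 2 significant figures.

Photons absorbed by the actinometer: 1.55×10⁻⁴ / 0.288 = 5.382×10⁻⁴ mol.
Φ(unknown) = 3.63×10⁻⁴ / 5.382×10⁻⁴ = 0.67.

Φ = 0.67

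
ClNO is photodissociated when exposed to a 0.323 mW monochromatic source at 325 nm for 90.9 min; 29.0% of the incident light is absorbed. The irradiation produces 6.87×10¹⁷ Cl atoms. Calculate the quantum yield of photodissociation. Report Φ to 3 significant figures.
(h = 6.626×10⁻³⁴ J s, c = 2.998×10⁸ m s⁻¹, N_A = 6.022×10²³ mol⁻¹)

Product: 6.87×10¹⁷ / 6.022×10²³ = 1.141×10⁻⁶ mol.
Photon energy at 325 nm: hc/λ = (6.626×10⁻³⁴)(2.998×10⁸)/(325×10⁻⁹) = 6.112×10⁻¹⁹ J.
Energy delivered: (0.323 mW)(5454 s) = 1.762 J.
Photons incident: 1.762 / 6.112×10⁻¹⁹ = 2.883×10¹⁸, i.e. 2.883×10¹⁸/6.022×10²³ = 4.787×10⁻⁶ mol.
Photons absorbed: 0.290 × 4.787×10⁻⁶ = 1.388×10⁻⁶ mol.
Φ = 1.141×10⁻⁶ mol / 1.388×10⁻⁶ mol photons = 0.822.

Φ = 0.822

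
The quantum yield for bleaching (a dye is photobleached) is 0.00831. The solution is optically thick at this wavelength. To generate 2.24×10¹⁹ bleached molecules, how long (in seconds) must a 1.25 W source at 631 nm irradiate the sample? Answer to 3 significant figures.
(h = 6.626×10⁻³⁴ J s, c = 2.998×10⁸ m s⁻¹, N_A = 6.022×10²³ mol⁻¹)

Product: 2.24×10¹⁹ / 6.022×10²³ = 3.720×10⁻⁵ mol.
Photons that must be absorbed: 3.720×10⁻⁵ / 0.00831 = 0.004477 mol.
Photon energy: hc/λ = 3.148×10⁻¹⁹ J; per mole, 1.896×10⁵ J mol⁻¹.
Energy required: 0.004477 × 1.896×10⁵ = 848.8 J.
Time: 848.8 J / 1.25 W = 679 s.

t ≈ 679 s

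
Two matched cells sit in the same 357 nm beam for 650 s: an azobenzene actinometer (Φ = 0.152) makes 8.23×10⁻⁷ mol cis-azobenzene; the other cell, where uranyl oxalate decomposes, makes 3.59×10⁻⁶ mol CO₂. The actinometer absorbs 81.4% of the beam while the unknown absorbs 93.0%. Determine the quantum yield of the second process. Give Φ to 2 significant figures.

Φ = 0.58

Photons absorbed by the actinometer: 8.23×10⁻⁷ / 0.152 = 5.414×10⁻⁶ mol.
Incident flux: 5.414×10⁻⁶ / 0.814 = 6.651×10⁻⁶ einstein.
Absorbed by unknown: 0.930 × 6.651×10⁻⁶ = 6.185×10⁻⁶ mol.
Φ(unknown) = 3.59×10⁻⁶ / 6.185×10⁻⁶ = 0.58.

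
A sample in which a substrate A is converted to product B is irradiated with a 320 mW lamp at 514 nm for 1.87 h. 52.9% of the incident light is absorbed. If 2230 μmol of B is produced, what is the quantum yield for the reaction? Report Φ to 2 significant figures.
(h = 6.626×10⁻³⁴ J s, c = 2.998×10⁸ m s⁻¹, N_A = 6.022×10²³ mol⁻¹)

Product: 2230 μmol = 0.00223 mol.
Photon energy at 514 nm: hc/λ = (6.626×10⁻³⁴)(2.998×10⁸)/(514×10⁻⁹) = 3.865×10⁻¹⁹ J.
Energy delivered: (320 mW)(6732 s) = 2154 J.
Photons incident: 2154 / 3.865×10⁻¹⁹ = 5.573×10²¹, i.e. 5.573×10²¹/6.022×10²³ = 0.009254 mol.
Photons absorbed: 0.529 × 0.009254 = 0.004895 mol.
Φ = 0.00223 mol / 0.004895 mol photons = 0.46.

Φ = 0.46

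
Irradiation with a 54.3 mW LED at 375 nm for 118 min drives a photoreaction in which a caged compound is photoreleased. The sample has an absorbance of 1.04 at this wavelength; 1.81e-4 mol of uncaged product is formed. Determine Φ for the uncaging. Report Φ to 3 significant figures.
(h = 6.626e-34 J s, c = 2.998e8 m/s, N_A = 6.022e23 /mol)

Φ = 0.165

Photon energy at 375 nm: hc/λ = (6.626e-34)(2.998e8)/(375e-9) = 5.297e-19 J.
Energy delivered: (54.3 mW)(7080 s) = 384.4 J.
Photons incident: 384.4 / 5.297e-19 = 7.257e20, i.e. 7.257e20/6.022e23 = 0.001205 mol.
Fraction absorbed: 1 − 10^(−1.04) = 0.9088.
Photons absorbed: 0.9088 × 0.001205 = 0.001095 mol.
Φ = 1.81e-4 mol / 0.001095 mol photons = 0.165.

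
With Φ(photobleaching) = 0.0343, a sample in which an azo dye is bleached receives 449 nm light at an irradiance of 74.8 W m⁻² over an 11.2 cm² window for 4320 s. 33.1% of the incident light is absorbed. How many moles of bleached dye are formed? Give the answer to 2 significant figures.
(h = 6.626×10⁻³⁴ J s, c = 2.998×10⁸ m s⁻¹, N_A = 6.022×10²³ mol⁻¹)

Photon energy at 449 nm: hc/λ = (6.626×10⁻³⁴)(2.998×10⁸)/(449×10⁻⁹) = 4.424×10⁻¹⁹ J.
Energy delivered: (74.8 W m⁻²)(11.2×10⁻⁴ m²)(4320 s) = 361.9 J.
Photons incident: 361.9 / 4.424×10⁻¹⁹ = 8.180×10²⁰, i.e. 8.180×10²⁰/6.022×10²³ = 0.001358 mol.
Photons absorbed: 0.331 × 0.001358 = 4.495×10⁻⁴ mol.
Product: Φ × n_abs = 0.0343 × 4.495×10⁻⁴ = 1.542×10⁻⁵ mol.

1.5×10⁻⁵ mol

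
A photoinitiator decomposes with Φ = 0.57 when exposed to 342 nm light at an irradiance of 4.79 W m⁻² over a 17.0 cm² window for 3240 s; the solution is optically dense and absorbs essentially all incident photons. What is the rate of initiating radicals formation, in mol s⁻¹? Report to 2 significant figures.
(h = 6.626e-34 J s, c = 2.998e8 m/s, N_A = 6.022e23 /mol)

Photon energy at 342 nm: hc/λ = (6.626e-34)(2.998e8)/(342e-9) = 5.808e-19 J.
Energy delivered: (4.79 W m⁻²)(17.0e-4 m²)(3240 s) = 26.38 J.
Photons incident: 26.38 / 5.808e-19 = 4.542e19, i.e. 4.542e19/6.022e23 = 7.542e-5 mol.
Product formed: 0.57 × 7.542e-5 = 4.299e-5 mol.
Rate: 4.299e-5 / 3240 s = 1.3e-8 mol s⁻¹.

1.3e-8 mol s⁻¹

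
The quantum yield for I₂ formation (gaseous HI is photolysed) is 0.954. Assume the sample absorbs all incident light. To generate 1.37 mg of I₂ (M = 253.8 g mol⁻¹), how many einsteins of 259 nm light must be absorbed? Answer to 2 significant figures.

5.7×10⁻⁶ einstein

Product: 1.37 mg / 253.8 g mol⁻¹ = 5.398×10⁻⁶ mol.
Photons that must be absorbed: 5.398×10⁻⁶ / 0.954 = 5.658×10⁻⁶ mol.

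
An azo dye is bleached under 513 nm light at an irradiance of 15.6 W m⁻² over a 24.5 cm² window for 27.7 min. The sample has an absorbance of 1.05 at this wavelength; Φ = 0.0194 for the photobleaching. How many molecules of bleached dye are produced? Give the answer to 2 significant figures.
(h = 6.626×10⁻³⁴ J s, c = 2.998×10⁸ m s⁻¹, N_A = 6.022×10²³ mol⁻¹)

2.9×10¹⁸ molecules

Photon energy at 513 nm: hc/λ = (6.626×10⁻³⁴)(2.998×10⁸)/(513×10⁻⁹) = 3.872×10⁻¹⁹ J.
Energy delivered: (15.6 W m⁻²)(24.5×10⁻⁴ m²)(1662 s) = 63.52 J.
Photons incident: 63.52 / 3.872×10⁻¹⁹ = 1.640×10²⁰, i.e. 1.640×10²⁰/6.022×10²³ = 2.723×10⁻⁴ mol.
Fraction absorbed: 1 − 10^(−1.05) = 0.9109.
Photons absorbed: 0.9109 × 2.723×10⁻⁴ = 2.480×10⁻⁴ mol.
Product: Φ × n_abs = 0.0194 × 2.480×10⁻⁴ = 4.811×10⁻⁶ mol.
As a count: 4.811×10⁻⁶ × 6.022×10²³ = 2.9×10¹⁸.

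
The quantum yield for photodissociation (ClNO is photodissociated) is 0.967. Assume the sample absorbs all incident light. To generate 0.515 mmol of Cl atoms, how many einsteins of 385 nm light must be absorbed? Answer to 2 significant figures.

5.3e-4 einstein

Product: 0.515 mmol = 5.15e-4 mol.
Photons that must be absorbed: 5.15e-4 / 0.967 = 5.326e-4 mol.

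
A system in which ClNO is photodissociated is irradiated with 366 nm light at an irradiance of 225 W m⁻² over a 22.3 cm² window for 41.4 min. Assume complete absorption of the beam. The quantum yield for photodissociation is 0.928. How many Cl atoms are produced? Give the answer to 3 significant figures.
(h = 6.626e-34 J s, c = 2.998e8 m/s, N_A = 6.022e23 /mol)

Photon energy at 366 nm: hc/λ = (6.626e-34)(2.998e8)/(366e-9) = 5.428e-19 J.
Energy delivered: (225 W m⁻²)(22.3e-4 m²)(2484 s) = 1246 J.
Photons incident: 1246 / 5.428e-19 = 2.296e21, i.e. 2.296e21/6.022e23 = 0.003813 mol.
Product: Φ × n_abs = 0.928 × 0.003813 = 0.003538 mol.
As a count: 0.003538 × 6.022e23 = 2.13e21.

2.13e21 atoms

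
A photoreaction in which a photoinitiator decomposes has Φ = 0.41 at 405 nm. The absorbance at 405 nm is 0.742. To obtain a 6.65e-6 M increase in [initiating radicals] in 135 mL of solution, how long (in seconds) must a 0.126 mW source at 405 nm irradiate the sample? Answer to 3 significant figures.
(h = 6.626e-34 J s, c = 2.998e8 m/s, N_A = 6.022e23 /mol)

Product: (6.65e-6 M)(0.135 L) = 8.978e-7 mol.
Photons that must be absorbed: 8.978e-7 / 0.41 = 2.190e-6 mol.
Fraction absorbed: 1 − 10^(−0.742) = 0.8189.
Incident photons needed: 2.190e-6 / 0.8189 = 2.674e-6 mol.
Photon energy: hc/λ = 4.905e-19 J; per mole, 2.954e5 J mol⁻¹.
Energy required: 2.674e-6 × 2.954e5 = 0.7899 J.
Time: 0.7899 J / 0.000126 W = 6270 s.

t ≈ 6270 s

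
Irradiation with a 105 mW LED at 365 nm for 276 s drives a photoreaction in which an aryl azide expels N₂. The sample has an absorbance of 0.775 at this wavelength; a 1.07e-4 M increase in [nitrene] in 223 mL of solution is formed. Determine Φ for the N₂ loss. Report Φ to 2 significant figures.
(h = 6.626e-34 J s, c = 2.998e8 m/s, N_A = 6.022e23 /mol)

Product: (1.07e-4 M)(0.223 L) = 2.386e-5 mol.
Photon energy at 365 nm: hc/λ = (6.626e-34)(2.998e8)/(365e-9) = 5.442e-19 J.
Energy delivered: (105 mW)(276 s) = 28.98 J.
Photons incident: 28.98 / 5.442e-19 = 5.325e19, i.e. 5.325e19/6.022e23 = 8.843e-5 mol.
Fraction absorbed: 1 − 10^(−0.775) = 0.8321.
Photons absorbed: 0.8321 × 8.843e-5 = 7.358e-5 mol.
Φ = 2.386e-5 mol / 7.358e-5 mol photons = 0.32.

Φ = 0.32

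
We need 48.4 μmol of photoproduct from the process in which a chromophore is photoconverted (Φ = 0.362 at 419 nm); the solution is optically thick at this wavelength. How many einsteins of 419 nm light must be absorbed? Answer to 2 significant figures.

Product: 48.4 μmol = 4.84×10⁻⁵ mol.
Photons that must be absorbed: 4.84×10⁻⁵ / 0.362 = 1.337×10⁻⁴ mol.

1.3×10⁻⁴ einstein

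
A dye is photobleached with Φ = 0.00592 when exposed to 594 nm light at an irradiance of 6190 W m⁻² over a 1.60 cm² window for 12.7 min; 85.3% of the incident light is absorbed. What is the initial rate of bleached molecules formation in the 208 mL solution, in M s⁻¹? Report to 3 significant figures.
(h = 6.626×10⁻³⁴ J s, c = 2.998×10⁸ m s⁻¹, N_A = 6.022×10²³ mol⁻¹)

Photon energy at 594 nm: hc/λ = (6.626×10⁻³⁴)(2.998×10⁸)/(594×10⁻⁹) = 3.344×10⁻¹⁹ J.
Energy delivered: (6190 W m⁻²)(1.60×10⁻⁴ m²)(762 s) = 754.7 J.
Photons incident: 754.7 / 3.344×10⁻¹⁹ = 2.257×10²¹, i.e. 2.257×10²¹/6.022×10²³ = 0.003748 mol.
Photons absorbed: 0.853 × 0.003748 = 0.003197 mol.
Product formed: 0.00592 × 0.003197 = 1.893×10⁻⁵ mol.
Rate: 1.893×10⁻⁵ mol / (762 s × 0.208 L) = 1.19×10⁻⁷ M s⁻¹.

1.19×10⁻⁷ M s⁻¹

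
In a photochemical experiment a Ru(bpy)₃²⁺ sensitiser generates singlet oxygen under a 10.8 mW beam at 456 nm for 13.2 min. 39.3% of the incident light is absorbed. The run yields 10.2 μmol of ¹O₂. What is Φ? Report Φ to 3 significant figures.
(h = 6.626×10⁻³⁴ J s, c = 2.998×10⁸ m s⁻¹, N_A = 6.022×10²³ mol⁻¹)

Product: 10.2 μmol = 1.02×10⁻⁵ mol.
Photon energy at 456 nm: hc/λ = (6.626×10⁻³⁴)(2.998×10⁸)/(456×10⁻⁹) = 4.356×10⁻¹⁹ J.
Energy delivered: (10.8 mW)(792 s) = 8.554 J.
Photons incident: 8.554 / 4.356×10⁻¹⁹ = 1.964×10¹⁹, i.e. 1.964×10¹⁹/6.022×10²³ = 3.261×10⁻⁵ mol.
Photons absorbed: 0.393 × 3.261×10⁻⁵ = 1.282×10⁻⁵ mol.
Φ = 1.02×10⁻⁵ mol / 1.282×10⁻⁵ mol photons = 0.796.

Φ = 0.796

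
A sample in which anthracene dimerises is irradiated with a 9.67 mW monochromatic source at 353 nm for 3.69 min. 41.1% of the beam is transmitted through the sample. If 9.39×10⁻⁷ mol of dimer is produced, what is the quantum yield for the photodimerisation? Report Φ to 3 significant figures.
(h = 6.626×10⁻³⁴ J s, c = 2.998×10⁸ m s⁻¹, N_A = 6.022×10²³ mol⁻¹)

Φ = 0.252

Photon energy at 353 nm: hc/λ = (6.626×10⁻³⁴)(2.998×10⁸)/(353×10⁻⁹) = 5.627×10⁻¹⁹ J.
Energy delivered: (9.67 mW)(221.4 s) = 2.141 J.
Photons incident: 2.141 / 5.627×10⁻¹⁹ = 3.805×10¹⁸, i.e. 3.805×10¹⁸/6.022×10²³ = 6.318×10⁻⁶ mol.
Fraction absorbed: 1 − 41.1/100 = 0.5890.
Photons absorbed: 0.5890 × 6.318×10⁻⁶ = 3.721×10⁻⁶ mol.
Φ = 9.39×10⁻⁷ mol / 3.721×10⁻⁶ mol photons = 0.252.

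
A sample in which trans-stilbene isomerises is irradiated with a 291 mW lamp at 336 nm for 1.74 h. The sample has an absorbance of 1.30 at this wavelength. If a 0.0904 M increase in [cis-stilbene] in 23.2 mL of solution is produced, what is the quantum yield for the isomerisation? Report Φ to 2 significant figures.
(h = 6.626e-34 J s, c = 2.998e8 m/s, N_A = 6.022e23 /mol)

Φ = 0.43

Product: (0.0904 M)(0.0232 L) = 0.002097 mol.
Photon energy at 336 nm: hc/λ = (6.626e-34)(2.998e8)/(336e-9) = 5.912e-19 J.
Energy delivered: (291 mW)(6264 s) = 1823 J.
Photons incident: 1823 / 5.912e-19 = 3.084e21, i.e. 3.084e21/6.022e23 = 0.005121 mol.
Fraction absorbed: 1 − 10^(−1.30) = 0.9499.
Photons absorbed: 0.9499 × 0.005121 = 0.004864 mol.
Φ = 0.002097 mol / 0.004864 mol photons = 0.43.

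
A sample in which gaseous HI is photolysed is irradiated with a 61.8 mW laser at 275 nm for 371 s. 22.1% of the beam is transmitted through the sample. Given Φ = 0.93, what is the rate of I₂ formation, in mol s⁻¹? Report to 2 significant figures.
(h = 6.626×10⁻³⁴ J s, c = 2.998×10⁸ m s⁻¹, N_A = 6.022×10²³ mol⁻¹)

Photon energy at 275 nm: hc/λ = (6.626×10⁻³⁴)(2.998×10⁸)/(275×10⁻⁹) = 7.224×10⁻¹⁹ J.
Energy delivered: (61.8 mW)(371 s) = 22.93 J.
Photons incident: 22.93 / 7.224×10⁻¹⁹ = 3.174×10¹⁹, i.e. 3.174×10¹⁹/6.022×10²³ = 5.271×10⁻⁵ mol.
Fraction absorbed: 1 − 22.1/100 = 0.7790.
Photons absorbed: 0.7790 × 5.271×10⁻⁵ = 4.106×10⁻⁵ mol.
Product formed: 0.93 × 4.106×10⁻⁵ = 3.819×10⁻⁵ mol.
Rate: 3.819×10⁻⁵ / 371 s = 1.0×10⁻⁷ mol s⁻¹.

1.0×10⁻⁷ mol s⁻¹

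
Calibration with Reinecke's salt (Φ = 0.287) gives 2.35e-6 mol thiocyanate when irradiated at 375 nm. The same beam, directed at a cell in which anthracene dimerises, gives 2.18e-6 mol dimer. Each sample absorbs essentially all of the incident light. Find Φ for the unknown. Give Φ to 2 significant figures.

Photons absorbed by the actinometer: 2.35e-6 / 0.287 = 8.188e-6 mol.
Φ(unknown) = 2.18e-6 / 8.188e-6 = 0.27.

Φ = 0.27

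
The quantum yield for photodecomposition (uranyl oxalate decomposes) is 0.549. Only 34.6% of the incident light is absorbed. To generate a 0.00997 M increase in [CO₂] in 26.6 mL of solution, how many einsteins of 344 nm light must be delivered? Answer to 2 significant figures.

0.0014 einstein

Product: (0.00997 M)(0.0266 L) = 2.652×10⁻⁴ mol.
Photons that must be absorbed: 2.652×10⁻⁴ / 0.549 = 4.831×10⁻⁴ mol.
Incident photons needed: 4.831×10⁻⁴ / 0.346 = 0.001396 mol.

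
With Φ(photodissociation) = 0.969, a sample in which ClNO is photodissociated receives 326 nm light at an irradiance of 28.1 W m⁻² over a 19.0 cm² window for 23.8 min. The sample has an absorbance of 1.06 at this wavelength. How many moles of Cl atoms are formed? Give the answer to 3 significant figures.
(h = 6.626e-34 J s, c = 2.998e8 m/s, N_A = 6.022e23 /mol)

1.84e-4 mol

Photon energy at 326 nm: hc/λ = (6.626e-34)(2.998e8)/(326e-9) = 6.093e-19 J.
Energy delivered: (28.1 W m⁻²)(19.0e-4 m²)(1428 s) = 76.24 J.
Photons incident: 76.24 / 6.093e-19 = 1.251e20, i.e. 1.251e20/6.022e23 = 2.077e-4 mol.
Fraction absorbed: 1 − 10^(−1.06) = 0.9129.
Photons absorbed: 0.9129 × 2.077e-4 = 1.896e-4 mol.
Product: Φ × n_abs = 0.969 × 1.896e-4 = 1.837e-4 mol.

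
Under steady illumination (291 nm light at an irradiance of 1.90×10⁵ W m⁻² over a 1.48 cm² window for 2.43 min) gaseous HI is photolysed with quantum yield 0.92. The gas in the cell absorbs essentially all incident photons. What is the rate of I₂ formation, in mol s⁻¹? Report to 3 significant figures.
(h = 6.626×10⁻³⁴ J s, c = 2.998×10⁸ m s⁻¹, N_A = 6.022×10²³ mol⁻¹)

6.29×10⁻⁵ mol s⁻¹

Photon energy at 291 nm: hc/λ = (6.626×10⁻³⁴)(2.998×10⁸)/(291×10⁻⁹) = 6.826×10⁻¹⁹ J.
Energy delivered: (1.90×10⁵ W m⁻²)(1.48×10⁻⁴ m²)(145.8 s) = 4100 J.
Photons incident: 4100 / 6.826×10⁻¹⁹ = 6.006×10²¹, i.e. 6.006×10²¹/6.022×10²³ = 0.009973 mol.
Product formed: 0.92 × 0.009973 = 0.009175 mol.
Rate: 0.009175 / 145.8 s = 6.29×10⁻⁵ mol s⁻¹.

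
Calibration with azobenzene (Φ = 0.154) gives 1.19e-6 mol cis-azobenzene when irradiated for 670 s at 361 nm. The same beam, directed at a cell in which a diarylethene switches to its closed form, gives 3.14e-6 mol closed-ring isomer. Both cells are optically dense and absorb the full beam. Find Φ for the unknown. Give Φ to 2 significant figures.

Photons absorbed by the actinometer: 1.19e-6 / 0.154 = 7.727e-6 mol.
Φ(unknown) = 3.14e-6 / 7.727e-6 = 0.41.

Φ = 0.41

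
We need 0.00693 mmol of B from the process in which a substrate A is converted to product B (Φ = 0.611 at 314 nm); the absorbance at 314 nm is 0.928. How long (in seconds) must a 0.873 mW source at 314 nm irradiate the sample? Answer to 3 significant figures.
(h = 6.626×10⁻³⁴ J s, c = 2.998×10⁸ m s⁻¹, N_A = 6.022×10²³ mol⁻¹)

t ≈ 5610 s

Product: 0.00693 mmol = 6.93×10⁻⁶ mol.
Photons that must be absorbed: 6.93×10⁻⁶ / 0.611 = 1.134×10⁻⁵ mol.
Fraction absorbed: 1 − 10^(−0.928) = 0.8820.
Incident photons needed: 1.134×10⁻⁵ / 0.8820 = 1.286×10⁻⁵ mol.
Photon energy: hc/λ = 6.326×10⁻¹⁹ J; per mole, 3.810×10⁵ J mol⁻¹.
Energy required: 1.286×10⁻⁵ × 3.810×10⁵ = 4.900 J.
Time: 4.900 J / 0.000873 W = 5610 s.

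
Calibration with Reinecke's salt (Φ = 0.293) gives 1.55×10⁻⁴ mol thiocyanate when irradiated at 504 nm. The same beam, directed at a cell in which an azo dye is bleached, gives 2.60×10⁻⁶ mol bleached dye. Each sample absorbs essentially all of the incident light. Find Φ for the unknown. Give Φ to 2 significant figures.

Photons absorbed by the actinometer: 1.55×10⁻⁴ / 0.293 = 5.290×10⁻⁴ mol.
Φ(unknown) = 2.60×10⁻⁶ / 5.290×10⁻⁴ = 0.0049.

Φ = 0.0049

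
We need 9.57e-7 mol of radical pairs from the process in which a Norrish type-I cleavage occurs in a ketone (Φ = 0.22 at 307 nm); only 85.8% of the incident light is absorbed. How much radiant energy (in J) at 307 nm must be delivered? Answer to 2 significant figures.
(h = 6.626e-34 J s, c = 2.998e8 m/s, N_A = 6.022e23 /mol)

Photons that must be absorbed: 9.57e-7 / 0.22 = 4.350e-6 mol.
Incident photons needed: 4.350e-6 / 0.858 = 5.070e-6 mol.
Photon energy: hc/λ = 6.471e-19 J; per mole, 3.897e5 J mol⁻¹.
Energy required: 5.070e-6 × 3.897e5 = 2.0 J.

2.0 J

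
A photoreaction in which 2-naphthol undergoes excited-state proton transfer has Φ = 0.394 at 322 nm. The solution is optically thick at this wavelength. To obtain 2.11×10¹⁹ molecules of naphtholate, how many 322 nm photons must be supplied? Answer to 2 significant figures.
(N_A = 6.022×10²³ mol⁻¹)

Product: 2.11×10¹⁹ / 6.022×10²³ = 3.504×10⁻⁵ mol.
Photons that must be absorbed: 3.504×10⁻⁵ / 0.394 = 8.893×10⁻⁵ mol.
Photon count: 8.893×10⁻⁵ × 6.022×10²³ = 5.4×10¹⁹.

5.4×10¹⁹ photons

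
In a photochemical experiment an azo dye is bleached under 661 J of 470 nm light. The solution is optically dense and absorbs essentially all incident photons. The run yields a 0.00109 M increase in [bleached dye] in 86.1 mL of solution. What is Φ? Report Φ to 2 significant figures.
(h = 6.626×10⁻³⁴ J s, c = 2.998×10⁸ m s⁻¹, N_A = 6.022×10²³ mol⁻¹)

Product: (0.00109 M)(0.0861 L) = 9.385×10⁻⁵ mol.
Photon energy at 470 nm: hc/λ = (6.626×10⁻³⁴)(2.998×10⁸)/(470×10⁻⁹) = 4.227×10⁻¹⁹ J.
Photons incident: 661 / 4.227×10⁻¹⁹ = 1.564×10²¹, i.e. 1.564×10²¹/6.022×10²³ = 0.002597 mol.
Φ = 9.385×10⁻⁵ mol / 0.002597 mol photons = 0.036.

Φ = 0.036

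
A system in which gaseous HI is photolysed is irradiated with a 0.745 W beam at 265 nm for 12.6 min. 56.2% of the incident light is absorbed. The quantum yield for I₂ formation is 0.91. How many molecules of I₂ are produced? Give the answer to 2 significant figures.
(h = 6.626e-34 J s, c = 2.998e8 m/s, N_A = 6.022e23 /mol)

Photon energy at 265 nm: hc/λ = (6.626e-34)(2.998e8)/(265e-9) = 7.496e-19 J.
Energy delivered: (0.745 W)(756 s) = 563.2 J.
Photons incident: 563.2 / 7.496e-19 = 7.513e20, i.e. 7.513e20/6.022e23 = 0.001248 mol.
Photons absorbed: 0.562 × 0.001248 = 7.014e-4 mol.
Product: Φ × n_abs = 0.91 × 7.014e-4 = 6.383e-4 mol.
As a count: 6.383e-4 × 6.022e23 = 3.8e20.

3.8e20 molecules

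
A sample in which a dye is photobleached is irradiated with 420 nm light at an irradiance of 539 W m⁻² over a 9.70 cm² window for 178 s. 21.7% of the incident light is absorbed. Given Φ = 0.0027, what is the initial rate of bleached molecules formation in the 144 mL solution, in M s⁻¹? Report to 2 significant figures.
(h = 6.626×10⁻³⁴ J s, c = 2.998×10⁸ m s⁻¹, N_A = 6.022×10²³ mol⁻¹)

Photon energy at 420 nm: hc/λ = (6.626×10⁻³⁴)(2.998×10⁸)/(420×10⁻⁹) = 4.730×10⁻¹⁹ J.
Energy delivered: (539 W m⁻²)(9.70×10⁻⁴ m²)(178 s) = 93.06 J.
Photons incident: 93.06 / 4.730×10⁻¹⁹ = 1.967×10²⁰, i.e. 1.967×10²⁰/6.022×10²³ = 3.266×10⁻⁴ mol.
Photons absorbed: 0.217 × 3.266×10⁻⁴ = 7.087×10⁻⁵ mol.
Product formed: 0.0027 × 7.087×10⁻⁵ = 1.913×10⁻⁷ mol.
Rate: 1.913×10⁻⁷ mol / (178 s × 0.144 L) = 7.5×10⁻⁹ M s⁻¹.

7.5×10⁻⁹ M s⁻¹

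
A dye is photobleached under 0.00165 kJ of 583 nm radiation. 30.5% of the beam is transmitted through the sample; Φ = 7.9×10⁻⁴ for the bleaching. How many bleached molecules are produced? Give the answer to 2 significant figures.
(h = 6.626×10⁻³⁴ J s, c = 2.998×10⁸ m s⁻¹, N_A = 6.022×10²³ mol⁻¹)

Photon energy at 583 nm: hc/λ = (6.626×10⁻³⁴)(2.998×10⁸)/(583×10⁻⁹) = 3.407×10⁻¹⁹ J.
Incident energy: 0.00165 kJ = 1.65 J.
Photons incident: 1.65 / 3.407×10⁻¹⁹ = 4.843×10¹⁸, i.e. 4.843×10¹⁸/6.022×10²³ = 8.042×10⁻⁶ mol.
Fraction absorbed: 1 − 30.5/100 = 0.6950.
Photons absorbed: 0.6950 × 8.042×10⁻⁶ = 5.589×10⁻⁶ mol.
Product: Φ × n_abs = 7.9×10⁻⁴ × 5.589×10⁻⁶ = 4.415×10⁻⁹ mol.
As a count: 4.415×10⁻⁹ × 6.022×10²³ = 2.7×10¹⁵.

2.7×10¹⁵ bleached molecules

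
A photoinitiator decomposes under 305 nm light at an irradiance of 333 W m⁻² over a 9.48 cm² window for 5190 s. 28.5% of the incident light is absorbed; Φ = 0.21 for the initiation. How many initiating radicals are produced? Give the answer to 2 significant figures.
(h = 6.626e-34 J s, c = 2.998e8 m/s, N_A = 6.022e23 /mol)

1.5e20 initiating radicals

Photon energy at 305 nm: hc/λ = (6.626e-34)(2.998e8)/(305e-9) = 6.513e-19 J.
Energy delivered: (333 W m⁻²)(9.48e-4 m²)(5190 s) = 1638 J.
Photons incident: 1638 / 6.513e-19 = 2.515e21, i.e. 2.515e21/6.022e23 = 0.004176 mol.
Photons absorbed: 0.285 × 0.004176 = 0.001190 mol.
Product: Φ × n_abs = 0.21 × 0.001190 = 2.499e-4 mol.
As a count: 2.499e-4 × 6.022e23 = 1.5e20.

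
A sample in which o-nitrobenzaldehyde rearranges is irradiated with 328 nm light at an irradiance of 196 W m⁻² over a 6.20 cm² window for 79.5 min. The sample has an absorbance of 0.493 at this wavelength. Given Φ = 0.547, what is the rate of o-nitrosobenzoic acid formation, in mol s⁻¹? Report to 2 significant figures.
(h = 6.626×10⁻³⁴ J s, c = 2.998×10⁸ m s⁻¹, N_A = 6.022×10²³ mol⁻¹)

1.2×10⁻⁷ mol s⁻¹

Photon energy at 328 nm: hc/λ = (6.626×10⁻³⁴)(2.998×10⁸)/(328×10⁻⁹) = 6.056×10⁻¹⁹ J.
Energy delivered: (196 W m⁻²)(6.20×10⁻⁴ m²)(4770 s) = 579.7 J.
Photons incident: 579.7 / 6.056×10⁻¹⁹ = 9.572×10²⁰, i.e. 9.572×10²⁰/6.022×10²³ = 0.001590 mol.
Fraction absorbed: 1 − 10^(−0.493) = 0.6786.
Photons absorbed: 0.6786 × 0.001590 = 0.001079 mol.
Product formed: 0.547 × 0.001079 = 5.902×10⁻⁴ mol.
Rate: 5.902×10⁻⁴ / 4770 s = 1.2×10⁻⁷ mol s⁻¹.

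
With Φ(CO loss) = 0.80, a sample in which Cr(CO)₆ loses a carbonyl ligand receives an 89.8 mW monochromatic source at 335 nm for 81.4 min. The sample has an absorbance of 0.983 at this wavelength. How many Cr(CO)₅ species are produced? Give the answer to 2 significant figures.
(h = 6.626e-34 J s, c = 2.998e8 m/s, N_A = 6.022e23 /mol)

5.3e20 species

Photon energy at 335 nm: hc/λ = (6.626e-34)(2.998e8)/(335e-9) = 5.930e-19 J.
Energy delivered: (89.8 mW)(4884 s) = 438.6 J.
Photons incident: 438.6 / 5.930e-19 = 7.396e20, i.e. 7.396e20/6.022e23 = 0.001228 mol.
Fraction absorbed: 1 − 10^(−0.983) = 0.8960.
Photons absorbed: 0.8960 × 0.001228 = 0.001100 mol.
Product: Φ × n_abs = 0.80 × 0.001100 = 8.800e-4 mol.
As a count: 8.800e-4 × 6.022e23 = 5.3e20.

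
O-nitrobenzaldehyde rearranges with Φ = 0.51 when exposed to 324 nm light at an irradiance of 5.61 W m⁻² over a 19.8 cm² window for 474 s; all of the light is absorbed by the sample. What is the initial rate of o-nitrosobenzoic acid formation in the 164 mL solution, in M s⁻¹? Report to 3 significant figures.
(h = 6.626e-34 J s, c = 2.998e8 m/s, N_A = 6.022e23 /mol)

9.36e-8 M s⁻¹

Photon energy at 324 nm: hc/λ = (6.626e-34)(2.998e8)/(324e-9) = 6.131e-19 J.
Energy delivered: (5.61 W m⁻²)(19.8e-4 m²)(474 s) = 5.265 J.
Photons incident: 5.265 / 6.131e-19 = 8.588e18, i.e. 8.588e18/6.022e23 = 1.426e-5 mol.
Product formed: 0.51 × 1.426e-5 = 7.273e-6 mol.
Rate: 7.273e-6 mol / (474 s × 0.164 L) = 9.36e-8 M s⁻¹.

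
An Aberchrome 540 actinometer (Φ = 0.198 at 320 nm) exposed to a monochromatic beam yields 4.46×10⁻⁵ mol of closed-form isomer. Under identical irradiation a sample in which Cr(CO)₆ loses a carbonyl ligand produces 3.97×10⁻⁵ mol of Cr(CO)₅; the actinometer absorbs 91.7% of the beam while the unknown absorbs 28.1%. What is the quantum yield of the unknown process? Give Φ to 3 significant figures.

Φ = 0.575

Photons absorbed by the actinometer: 4.46×10⁻⁵ / 0.198 = 2.253×10⁻⁴ mol.
Incident flux: 2.253×10⁻⁴ / 0.917 = 2.457×10⁻⁴ einstein.
Absorbed by unknown: 0.281 × 2.457×10⁻⁴ = 6.904×10⁻⁵ mol.
Φ(unknown) = 3.97×10⁻⁵ / 6.904×10⁻⁵ = 0.575.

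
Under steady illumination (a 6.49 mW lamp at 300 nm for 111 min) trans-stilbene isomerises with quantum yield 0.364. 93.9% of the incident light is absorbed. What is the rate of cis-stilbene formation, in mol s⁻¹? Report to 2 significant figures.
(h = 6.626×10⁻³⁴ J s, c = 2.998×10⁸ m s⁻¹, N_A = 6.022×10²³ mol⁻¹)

5.6×10⁻⁹ mol s⁻¹

Photon energy at 300 nm: hc/λ = (6.626×10⁻³⁴)(2.998×10⁸)/(300×10⁻⁹) = 6.622×10⁻¹⁹ J.
Energy delivered: (6.49 mW)(6660 s) = 43.22 J.
Photons incident: 43.22 / 6.622×10⁻¹⁹ = 6.527×10¹⁹, i.e. 6.527×10¹⁹/6.022×10²³ = 1.084×10⁻⁴ mol.
Photons absorbed: 0.939 × 1.084×10⁻⁴ = 1.018×10⁻⁴ mol.
Product formed: 0.364 × 1.018×10⁻⁴ = 3.706×10⁻⁵ mol.
Rate: 3.706×10⁻⁵ / 6660 s = 5.6×10⁻⁹ mol s⁻¹.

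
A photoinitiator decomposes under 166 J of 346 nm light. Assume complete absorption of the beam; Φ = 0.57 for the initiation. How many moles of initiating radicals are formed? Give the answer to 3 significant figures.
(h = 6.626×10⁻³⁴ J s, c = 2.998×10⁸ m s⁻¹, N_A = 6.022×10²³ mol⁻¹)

2.74×10⁻⁴ mol

Photon energy at 346 nm: hc/λ = (6.626×10⁻³⁴)(2.998×10⁸)/(346×10⁻⁹) = 5.741×10⁻¹⁹ J.
Photons incident: 166 / 5.741×10⁻¹⁹ = 2.891×10²⁰, i.e. 2.891×10²⁰/6.022×10²³ = 4.801×10⁻⁴ mol.
Product: Φ × n_abs = 0.57 × 4.801×10⁻⁴ = 2.737×10⁻⁴ mol.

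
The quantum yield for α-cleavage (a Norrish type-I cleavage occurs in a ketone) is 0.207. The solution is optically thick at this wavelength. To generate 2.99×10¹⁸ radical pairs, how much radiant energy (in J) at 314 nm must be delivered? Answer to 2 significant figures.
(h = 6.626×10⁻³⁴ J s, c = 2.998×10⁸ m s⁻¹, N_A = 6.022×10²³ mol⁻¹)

Product: 2.99×10¹⁸ / 6.022×10²³ = 4.965×10⁻⁶ mol.
Photons that must be absorbed: 4.965×10⁻⁶ / 0.207 = 2.399×10⁻⁵ mol.
Photon energy: hc/λ = 6.326×10⁻¹⁹ J; per mole, 3.810×10⁵ J mol⁻¹.
Energy required: 2.399×10⁻⁵ × 3.810×10⁵ = 9.1 J.

9.1 J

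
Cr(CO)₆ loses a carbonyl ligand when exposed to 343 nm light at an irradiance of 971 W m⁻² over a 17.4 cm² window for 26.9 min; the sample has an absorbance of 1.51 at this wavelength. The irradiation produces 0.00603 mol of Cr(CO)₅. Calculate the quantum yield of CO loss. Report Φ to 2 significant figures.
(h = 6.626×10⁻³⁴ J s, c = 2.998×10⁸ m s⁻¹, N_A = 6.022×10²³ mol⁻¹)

Φ = 0.80

Photon energy at 343 nm: hc/λ = (6.626×10⁻³⁴)(2.998×10⁸)/(343×10⁻⁹) = 5.791×10⁻¹⁹ J.
Energy delivered: (971 W m⁻²)(17.4×10⁻⁴ m²)(1614 s) = 2727 J.
Photons incident: 2727 / 5.791×10⁻¹⁹ = 4.709×10²¹, i.e. 4.709×10²¹/6.022×10²³ = 0.007820 mol.
Fraction absorbed: 1 − 10^(−1.51) = 0.9691.
Photons absorbed: 0.9691 × 0.007820 = 0.007578 mol.
Φ = 0.00603 mol / 0.007578 mol photons = 0.80.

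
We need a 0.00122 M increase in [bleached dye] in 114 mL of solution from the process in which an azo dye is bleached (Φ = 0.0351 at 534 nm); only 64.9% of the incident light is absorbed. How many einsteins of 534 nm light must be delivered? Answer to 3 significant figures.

Product: (0.00122 M)(0.114 L) = 1.391e-4 mol.
Photons that must be absorbed: 1.391e-4 / 0.0351 = 0.003963 mol.
Incident photons needed: 0.003963 / 0.649 = 0.006106 mol.

0.00611 einstein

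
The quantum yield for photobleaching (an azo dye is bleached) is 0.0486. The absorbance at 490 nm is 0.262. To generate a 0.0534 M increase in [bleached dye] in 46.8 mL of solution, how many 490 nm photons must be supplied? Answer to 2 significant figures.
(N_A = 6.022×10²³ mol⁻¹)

Product: (0.0534 M)(0.0468 L) = 0.002499 mol.
Photons that must be absorbed: 0.002499 / 0.0486 = 0.05142 mol.
Fraction absorbed: 1 − 10^(−0.262) = 0.4530.
Incident photons needed: 0.05142 / 0.4530 = 0.1135 mol.
Photon count: 0.1135 × 6.022×10²³ = 6.8×10²².

6.8×10²² photons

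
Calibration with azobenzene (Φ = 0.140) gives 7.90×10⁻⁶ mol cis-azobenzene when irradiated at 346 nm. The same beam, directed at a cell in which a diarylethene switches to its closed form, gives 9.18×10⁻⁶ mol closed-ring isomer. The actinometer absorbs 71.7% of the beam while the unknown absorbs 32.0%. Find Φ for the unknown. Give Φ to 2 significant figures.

Photons absorbed by the actinometer: 7.90×10⁻⁶ / 0.140 = 5.643×10⁻⁵ mol.
Incident flux: 5.643×10⁻⁵ / 0.717 = 7.870×10⁻⁵ einstein.
Absorbed by unknown: 0.320 × 7.870×10⁻⁵ = 2.518×10⁻⁵ mol.
Φ(unknown) = 9.18×10⁻⁶ / 2.518×10⁻⁵ = 0.36.

Φ = 0.36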